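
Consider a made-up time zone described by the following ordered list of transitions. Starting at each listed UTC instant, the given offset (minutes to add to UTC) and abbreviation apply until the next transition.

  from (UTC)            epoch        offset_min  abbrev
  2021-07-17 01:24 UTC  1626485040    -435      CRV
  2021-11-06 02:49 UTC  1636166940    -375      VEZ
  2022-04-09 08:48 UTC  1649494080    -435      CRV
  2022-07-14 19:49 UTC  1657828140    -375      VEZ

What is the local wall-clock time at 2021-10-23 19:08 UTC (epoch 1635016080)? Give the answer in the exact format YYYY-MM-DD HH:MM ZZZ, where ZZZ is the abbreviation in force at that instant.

Query: 2021-10-23 19:08 UTC
Rule 1/4 (CRV, -07:15): 2021-07-17 01:24 UTC ≤ query < 2021-11-06 02:49 UTC
19·60 + 8 - 435 = 713 min
713 = 0·1440 + 713; 713 = 11·60 + 53 → 11:53, same day
→ 2021-10-23 11:53 CRV

2021-10-23 11:53 CRV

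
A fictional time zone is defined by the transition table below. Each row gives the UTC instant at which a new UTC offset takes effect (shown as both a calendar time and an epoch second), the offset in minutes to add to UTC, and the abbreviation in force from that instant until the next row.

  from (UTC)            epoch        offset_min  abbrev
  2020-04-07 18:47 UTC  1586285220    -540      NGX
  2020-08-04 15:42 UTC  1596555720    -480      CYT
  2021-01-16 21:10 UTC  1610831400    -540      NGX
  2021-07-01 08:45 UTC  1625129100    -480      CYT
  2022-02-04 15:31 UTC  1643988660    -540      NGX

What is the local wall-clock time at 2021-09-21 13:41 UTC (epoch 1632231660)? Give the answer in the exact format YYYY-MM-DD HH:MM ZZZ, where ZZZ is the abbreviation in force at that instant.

2021-09-21 05:41 CYT

Query: 2021-09-21 13:41 UTC
Rule 4/5 (CYT, -08:00): 2021-07-01 08:45 UTC ≤ query < 2022-02-04 15:31 UTC
13·60 + 41 - 480 = 341 min
341 = 0·1440 + 341; 341 = 5·60 + 41 → 05:41, same day
→ 2021-09-21 05:41 CYT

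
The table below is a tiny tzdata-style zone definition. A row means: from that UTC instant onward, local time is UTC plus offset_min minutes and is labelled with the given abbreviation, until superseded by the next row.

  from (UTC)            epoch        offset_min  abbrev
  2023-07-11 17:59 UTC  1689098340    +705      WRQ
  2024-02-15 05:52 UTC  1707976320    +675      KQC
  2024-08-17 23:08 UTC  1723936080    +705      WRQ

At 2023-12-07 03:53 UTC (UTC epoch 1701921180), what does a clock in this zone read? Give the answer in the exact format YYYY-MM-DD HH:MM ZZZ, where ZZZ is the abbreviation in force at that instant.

Query: 2023-12-07 03:53 UTC
Rule 1/3 (WRQ, +11:45): 2023-07-11 17:59 UTC ≤ query < 2024-02-15 05:52 UTC
3·60 + 53 + 705 = 938 min
938 = 0·1440 + 938; 938 = 15·60 + 38 → 15:38, same day
→ 2023-12-07 15:38 WRQ

2023-12-07 15:38 WRQ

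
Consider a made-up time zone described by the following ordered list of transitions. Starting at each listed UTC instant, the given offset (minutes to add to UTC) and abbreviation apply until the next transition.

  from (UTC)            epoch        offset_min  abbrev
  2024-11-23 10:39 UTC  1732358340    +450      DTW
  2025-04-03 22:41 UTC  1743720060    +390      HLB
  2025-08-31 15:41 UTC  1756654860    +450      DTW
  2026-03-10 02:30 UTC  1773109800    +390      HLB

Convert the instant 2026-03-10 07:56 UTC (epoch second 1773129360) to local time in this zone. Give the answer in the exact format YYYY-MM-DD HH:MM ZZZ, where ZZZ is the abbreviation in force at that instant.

2026-03-10 14:26 HLB

Query: 2026-03-10 07:56 UTC
Rule 4/4 (HLB, +06:30): 2026-03-10 02:30 UTC ≤ query < +∞
7·60 + 56 + 390 = 866 min
866 = 0·1440 + 866; 866 = 14·60 + 26 → 14:26, same day
→ 2026-03-10 14:26 HLB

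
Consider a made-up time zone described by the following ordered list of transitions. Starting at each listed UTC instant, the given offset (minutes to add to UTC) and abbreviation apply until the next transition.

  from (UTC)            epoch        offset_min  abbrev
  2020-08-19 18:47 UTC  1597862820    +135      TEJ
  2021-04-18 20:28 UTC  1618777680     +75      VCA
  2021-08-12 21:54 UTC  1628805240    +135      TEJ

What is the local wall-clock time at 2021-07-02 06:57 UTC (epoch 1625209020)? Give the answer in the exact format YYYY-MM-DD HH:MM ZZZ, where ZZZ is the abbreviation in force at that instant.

2021-07-02 08:12 VCA

Query: 2021-07-02 06:57 UTC
Rule 2/3 (VCA, +01:15): 2021-04-18 20:28 UTC ≤ query < 2021-08-12 21:54 UTC
6·60 + 57 + 75 = 492 min
492 = 0·1440 + 492; 492 = 8·60 + 12 → 08:12, same day
→ 2021-07-02 08:12 VCA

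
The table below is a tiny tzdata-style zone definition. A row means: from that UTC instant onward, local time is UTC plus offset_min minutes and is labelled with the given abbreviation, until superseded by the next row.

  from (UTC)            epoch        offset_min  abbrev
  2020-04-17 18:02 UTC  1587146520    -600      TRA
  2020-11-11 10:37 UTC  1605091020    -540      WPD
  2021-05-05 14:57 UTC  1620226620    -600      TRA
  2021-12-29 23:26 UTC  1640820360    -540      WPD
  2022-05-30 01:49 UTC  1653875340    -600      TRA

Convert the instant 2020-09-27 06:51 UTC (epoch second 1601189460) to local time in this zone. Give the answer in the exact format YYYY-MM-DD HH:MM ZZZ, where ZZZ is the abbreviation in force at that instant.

Query: 2020-09-27 06:51 UTC
Rule 1/5 (TRA, -10:00): 2020-04-17 18:02 UTC ≤ query < 2020-11-11 10:37 UTC
6·60 + 51 - 600 = -189 min
-189 = -1·1440 + 1251; 1251 = 20·60 + 51 → 20:51, 2020-09-27 - 1 day = 2020-09-26
→ 2020-09-26 20:51 TRA

2020-09-26 20:51 TRA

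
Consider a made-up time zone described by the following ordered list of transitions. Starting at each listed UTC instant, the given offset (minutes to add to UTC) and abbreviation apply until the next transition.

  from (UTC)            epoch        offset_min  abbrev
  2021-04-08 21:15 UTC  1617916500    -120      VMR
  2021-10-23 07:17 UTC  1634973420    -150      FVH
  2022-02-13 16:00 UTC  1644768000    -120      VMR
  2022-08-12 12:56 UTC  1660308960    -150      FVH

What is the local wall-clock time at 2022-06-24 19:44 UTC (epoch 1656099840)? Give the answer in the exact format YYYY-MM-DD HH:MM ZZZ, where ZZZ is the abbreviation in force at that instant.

Query: 2022-06-24 19:44 UTC
Rule 3/4 (VMR, -02:00): 2022-02-13 16:00 UTC ≤ query < 2022-08-12 12:56 UTC
19·60 + 44 - 120 = 1064 min
1064 = 0·1440 + 1064; 1064 = 17·60 + 44 → 17:44, same day
→ 2022-06-24 17:44 VMR

2022-06-24 17:44 VMR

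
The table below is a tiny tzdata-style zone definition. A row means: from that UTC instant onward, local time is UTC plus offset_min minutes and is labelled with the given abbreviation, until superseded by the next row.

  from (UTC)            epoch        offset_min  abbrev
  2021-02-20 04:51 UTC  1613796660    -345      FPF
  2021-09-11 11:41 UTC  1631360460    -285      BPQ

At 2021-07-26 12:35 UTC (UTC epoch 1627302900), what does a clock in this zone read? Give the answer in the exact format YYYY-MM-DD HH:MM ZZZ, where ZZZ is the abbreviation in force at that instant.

Query: 2021-07-26 12:35 UTC
Rule 1/2 (FPF, -05:45): 2021-02-20 04:51 UTC ≤ query < 2021-09-11 11:41 UTC
12·60 + 35 - 345 = 410 min
410 = 0·1440 + 410; 410 = 6·60 + 50 → 06:50, same day
→ 2021-07-26 06:50 FPF

2021-07-26 06:50 FPF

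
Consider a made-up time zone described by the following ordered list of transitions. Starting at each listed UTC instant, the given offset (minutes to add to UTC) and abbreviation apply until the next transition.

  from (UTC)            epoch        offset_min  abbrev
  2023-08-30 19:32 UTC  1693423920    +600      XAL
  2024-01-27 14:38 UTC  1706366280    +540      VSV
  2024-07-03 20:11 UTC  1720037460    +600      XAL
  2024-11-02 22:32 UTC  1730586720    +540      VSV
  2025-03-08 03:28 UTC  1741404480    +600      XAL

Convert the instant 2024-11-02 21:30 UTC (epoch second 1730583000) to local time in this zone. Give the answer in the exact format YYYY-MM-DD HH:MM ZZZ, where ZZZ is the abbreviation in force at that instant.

2024-11-03 07:30 XAL

Query: 2024-11-02 21:30 UTC
Rule 3/5 (XAL, +10:00): 2024-07-03 20:11 UTC ≤ query < 2024-11-02 22:32 UTC
21·60 + 30 + 600 = 1890 min
1890 = 1·1440 + 450; 450 = 7·60 + 30 → 07:30, 2024-11-02 + 1 day = 2024-11-03
→ 2024-11-03 07:30 XAL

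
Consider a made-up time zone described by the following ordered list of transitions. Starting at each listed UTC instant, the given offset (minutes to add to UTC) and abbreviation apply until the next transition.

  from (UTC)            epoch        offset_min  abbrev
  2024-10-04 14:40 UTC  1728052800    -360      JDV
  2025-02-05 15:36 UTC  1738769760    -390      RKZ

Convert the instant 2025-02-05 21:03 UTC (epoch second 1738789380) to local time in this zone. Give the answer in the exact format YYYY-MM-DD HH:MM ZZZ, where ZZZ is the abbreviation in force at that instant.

2025-02-05 14:33 RKZ

Query: 2025-02-05 21:03 UTC
Rule 2/2 (RKZ, -06:30): 2025-02-05 15:36 UTC ≤ query < +∞
21·60 + 3 - 390 = 873 min
873 = 0·1440 + 873; 873 = 14·60 + 33 → 14:33, same day
→ 2025-02-05 14:33 RKZ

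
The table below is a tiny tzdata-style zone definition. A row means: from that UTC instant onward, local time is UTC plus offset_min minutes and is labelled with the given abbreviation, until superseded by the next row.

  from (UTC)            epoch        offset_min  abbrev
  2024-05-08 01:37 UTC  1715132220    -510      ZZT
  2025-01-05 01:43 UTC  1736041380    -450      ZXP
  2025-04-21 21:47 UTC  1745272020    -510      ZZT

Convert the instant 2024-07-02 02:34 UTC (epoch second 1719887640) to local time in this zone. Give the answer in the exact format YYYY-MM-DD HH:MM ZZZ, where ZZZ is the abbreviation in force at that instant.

2024-07-01 18:04 ZZT

Query: 2024-07-02 02:34 UTC
Rule 1/3 (ZZT, -08:30): 2024-05-08 01:37 UTC ≤ query < 2025-01-05 01:43 UTC
2·60 + 34 - 510 = -356 min
-356 = -1·1440 + 1084; 1084 = 18·60 + 4 → 18:04, 2024-07-02 - 1 day = 2024-07-01
→ 2024-07-01 18:04 ZZT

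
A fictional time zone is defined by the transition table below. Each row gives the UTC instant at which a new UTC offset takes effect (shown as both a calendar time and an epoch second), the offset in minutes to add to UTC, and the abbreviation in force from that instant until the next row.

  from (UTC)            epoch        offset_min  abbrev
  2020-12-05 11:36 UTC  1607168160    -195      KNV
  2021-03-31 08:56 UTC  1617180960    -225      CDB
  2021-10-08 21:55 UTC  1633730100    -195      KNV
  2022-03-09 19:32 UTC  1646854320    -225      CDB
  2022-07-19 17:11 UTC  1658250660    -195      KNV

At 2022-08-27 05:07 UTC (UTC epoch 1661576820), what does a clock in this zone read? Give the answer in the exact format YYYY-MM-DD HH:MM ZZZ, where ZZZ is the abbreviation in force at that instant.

Query: 2022-08-27 05:07 UTC
Rule 5/5 (KNV, -03:15): 2022-07-19 17:11 UTC ≤ query < +∞
5·60 + 7 - 195 = 112 min
112 = 0·1440 + 112; 112 = 1·60 + 52 → 01:52, same day
→ 2022-08-27 01:52 KNV

2022-08-27 01:52 KNV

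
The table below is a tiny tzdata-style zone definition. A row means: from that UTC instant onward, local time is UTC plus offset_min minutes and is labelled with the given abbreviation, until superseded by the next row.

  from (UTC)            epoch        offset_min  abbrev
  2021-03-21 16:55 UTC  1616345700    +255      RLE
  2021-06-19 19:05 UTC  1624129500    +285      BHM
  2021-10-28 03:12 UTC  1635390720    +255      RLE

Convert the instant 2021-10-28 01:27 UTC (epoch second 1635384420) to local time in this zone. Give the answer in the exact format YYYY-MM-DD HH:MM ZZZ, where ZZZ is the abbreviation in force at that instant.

2021-10-28 06:12 BHM

Query: 2021-10-28 01:27 UTC
Rule 2/3 (BHM, +04:45): 2021-06-19 19:05 UTC ≤ query < 2021-10-28 03:12 UTC
1·60 + 27 + 285 = 372 min
372 = 0·1440 + 372; 372 = 6·60 + 12 → 06:12, same day
→ 2021-10-28 06:12 BHM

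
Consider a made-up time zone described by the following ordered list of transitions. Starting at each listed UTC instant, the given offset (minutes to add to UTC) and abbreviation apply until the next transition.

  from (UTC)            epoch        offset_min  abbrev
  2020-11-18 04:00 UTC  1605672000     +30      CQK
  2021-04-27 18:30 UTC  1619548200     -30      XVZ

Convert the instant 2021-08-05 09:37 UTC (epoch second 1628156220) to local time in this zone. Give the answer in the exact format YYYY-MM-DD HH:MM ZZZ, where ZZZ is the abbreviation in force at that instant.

2021-08-05 09:07 XVZ

Query: 2021-08-05 09:37 UTC
Rule 2/2 (XVZ, -00:30): 2021-04-27 18:30 UTC ≤ query < +∞
9·60 + 37 - 30 = 547 min
547 = 0·1440 + 547; 547 = 9·60 + 7 → 09:07, same day
→ 2021-08-05 09:07 XVZ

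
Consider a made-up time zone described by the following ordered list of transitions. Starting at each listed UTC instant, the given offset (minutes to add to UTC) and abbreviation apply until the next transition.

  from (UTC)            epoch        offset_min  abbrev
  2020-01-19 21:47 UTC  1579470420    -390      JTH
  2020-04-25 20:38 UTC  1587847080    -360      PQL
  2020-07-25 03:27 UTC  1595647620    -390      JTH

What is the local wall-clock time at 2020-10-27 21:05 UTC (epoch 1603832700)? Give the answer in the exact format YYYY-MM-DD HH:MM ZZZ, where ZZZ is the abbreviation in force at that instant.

2020-10-27 14:35 JTH

Query: 2020-10-27 21:05 UTC
Rule 3/3 (JTH, -06:30): 2020-07-25 03:27 UTC ≤ query < +∞
21·60 + 5 - 390 = 875 min
875 = 0·1440 + 875; 875 = 14·60 + 35 → 14:35, same day
→ 2020-10-27 14:35 JTH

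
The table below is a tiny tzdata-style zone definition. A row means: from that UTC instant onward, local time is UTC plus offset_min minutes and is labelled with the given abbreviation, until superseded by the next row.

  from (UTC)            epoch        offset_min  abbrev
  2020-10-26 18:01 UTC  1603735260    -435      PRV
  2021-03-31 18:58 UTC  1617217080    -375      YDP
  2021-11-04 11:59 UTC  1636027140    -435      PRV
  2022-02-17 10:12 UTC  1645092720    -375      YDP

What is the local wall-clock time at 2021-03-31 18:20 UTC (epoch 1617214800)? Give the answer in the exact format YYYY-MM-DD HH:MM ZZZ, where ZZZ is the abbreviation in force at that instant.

Query: 2021-03-31 18:20 UTC
Rule 1/4 (PRV, -07:15): 2020-10-26 18:01 UTC ≤ query < 2021-03-31 18:58 UTC
18·60 + 20 - 435 = 665 min
665 = 0·1440 + 665; 665 = 11·60 + 5 → 11:05, same day
→ 2021-03-31 11:05 PRV

2021-03-31 11:05 PRV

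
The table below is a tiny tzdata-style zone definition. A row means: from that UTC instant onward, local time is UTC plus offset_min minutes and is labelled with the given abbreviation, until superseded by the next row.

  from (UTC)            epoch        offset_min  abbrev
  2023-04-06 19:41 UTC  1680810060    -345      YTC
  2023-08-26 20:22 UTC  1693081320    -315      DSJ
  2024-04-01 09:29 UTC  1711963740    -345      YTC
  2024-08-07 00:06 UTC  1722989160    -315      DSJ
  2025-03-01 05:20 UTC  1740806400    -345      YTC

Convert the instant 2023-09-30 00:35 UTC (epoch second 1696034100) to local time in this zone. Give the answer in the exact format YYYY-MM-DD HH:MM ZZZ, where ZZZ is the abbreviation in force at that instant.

Query: 2023-09-30 00:35 UTC
Rule 2/5 (DSJ, -05:15): 2023-08-26 20:22 UTC ≤ query < 2024-04-01 09:29 UTC
0·60 + 35 - 315 = -280 min
-280 = -1·1440 + 1160; 1160 = 19·60 + 20 → 19:20, 2023-09-30 - 1 day = 2023-09-29
→ 2023-09-29 19:20 DSJ

2023-09-29 19:20 DSJ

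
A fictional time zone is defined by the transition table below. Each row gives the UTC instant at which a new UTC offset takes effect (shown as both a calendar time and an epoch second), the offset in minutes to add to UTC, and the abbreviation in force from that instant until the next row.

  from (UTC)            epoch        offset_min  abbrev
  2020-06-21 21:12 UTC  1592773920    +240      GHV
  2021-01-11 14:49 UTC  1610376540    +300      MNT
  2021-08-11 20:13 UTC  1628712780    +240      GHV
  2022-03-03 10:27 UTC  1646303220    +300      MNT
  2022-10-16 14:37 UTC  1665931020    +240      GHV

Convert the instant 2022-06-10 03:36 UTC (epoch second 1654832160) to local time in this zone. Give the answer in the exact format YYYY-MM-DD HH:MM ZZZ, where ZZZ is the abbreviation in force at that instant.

2022-06-10 08:36 MNT

Query: 2022-06-10 03:36 UTC
Rule 4/5 (MNT, +05:00): 2022-03-03 10:27 UTC ≤ query < 2022-10-16 14:37 UTC
3·60 + 36 + 300 = 516 min
516 = 0·1440 + 516; 516 = 8·60 + 36 → 08:36, same day
→ 2022-06-10 08:36 MNT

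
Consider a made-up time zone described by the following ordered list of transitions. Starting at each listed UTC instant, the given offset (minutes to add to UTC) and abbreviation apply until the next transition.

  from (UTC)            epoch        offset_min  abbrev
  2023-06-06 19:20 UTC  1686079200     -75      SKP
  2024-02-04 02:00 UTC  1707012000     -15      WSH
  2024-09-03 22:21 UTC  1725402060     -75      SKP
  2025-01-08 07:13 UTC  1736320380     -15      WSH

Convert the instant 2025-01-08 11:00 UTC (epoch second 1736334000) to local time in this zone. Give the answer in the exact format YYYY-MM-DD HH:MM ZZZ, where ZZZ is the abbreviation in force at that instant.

2025-01-08 10:45 WSH

Query: 2025-01-08 11:00 UTC
Rule 4/4 (WSH, -00:15): 2025-01-08 07:13 UTC ≤ query < +∞
11·60 + 0 - 15 = 645 min
645 = 0·1440 + 645; 645 = 10·60 + 45 → 10:45, same day
→ 2025-01-08 10:45 WSH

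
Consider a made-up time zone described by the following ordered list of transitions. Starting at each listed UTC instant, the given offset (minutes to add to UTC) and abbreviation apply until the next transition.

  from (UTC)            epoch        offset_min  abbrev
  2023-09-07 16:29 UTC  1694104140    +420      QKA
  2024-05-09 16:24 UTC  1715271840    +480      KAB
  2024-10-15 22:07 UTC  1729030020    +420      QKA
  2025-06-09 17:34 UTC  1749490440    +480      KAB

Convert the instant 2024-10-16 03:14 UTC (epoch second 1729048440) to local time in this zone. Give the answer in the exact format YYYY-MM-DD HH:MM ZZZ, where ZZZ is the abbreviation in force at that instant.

2024-10-16 10:14 QKA

Query: 2024-10-16 03:14 UTC
Rule 3/4 (QKA, +07:00): 2024-10-15 22:07 UTC ≤ query < 2025-06-09 17:34 UTC
3·60 + 14 + 420 = 614 min
614 = 0·1440 + 614; 614 = 10·60 + 14 → 10:14, same day
→ 2024-10-16 10:14 QKA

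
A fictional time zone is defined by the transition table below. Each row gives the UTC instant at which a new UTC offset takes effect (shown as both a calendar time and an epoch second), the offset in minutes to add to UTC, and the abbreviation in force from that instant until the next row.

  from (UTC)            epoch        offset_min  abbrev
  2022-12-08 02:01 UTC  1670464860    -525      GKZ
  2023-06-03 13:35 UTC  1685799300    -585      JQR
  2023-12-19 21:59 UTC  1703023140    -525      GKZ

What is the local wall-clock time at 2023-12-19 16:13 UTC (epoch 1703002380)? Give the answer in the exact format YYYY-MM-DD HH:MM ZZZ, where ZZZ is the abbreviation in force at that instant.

2023-12-19 06:28 JQR

Query: 2023-12-19 16:13 UTC
Rule 2/3 (JQR, -09:45): 2023-06-03 13:35 UTC ≤ query < 2023-12-19 21:59 UTC
16·60 + 13 - 585 = 388 min
388 = 0·1440 + 388; 388 = 6·60 + 28 → 06:28, same day
→ 2023-12-19 06:28 JQR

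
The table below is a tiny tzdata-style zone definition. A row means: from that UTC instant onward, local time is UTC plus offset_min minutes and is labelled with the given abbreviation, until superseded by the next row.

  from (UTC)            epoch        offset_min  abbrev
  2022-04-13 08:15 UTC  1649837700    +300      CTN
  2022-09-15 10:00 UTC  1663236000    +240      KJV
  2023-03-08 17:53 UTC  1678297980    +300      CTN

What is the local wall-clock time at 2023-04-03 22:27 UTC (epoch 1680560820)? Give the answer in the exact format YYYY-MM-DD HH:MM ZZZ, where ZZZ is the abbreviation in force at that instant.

2023-04-04 03:27 CTN

Query: 2023-04-03 22:27 UTC
Rule 3/3 (CTN, +05:00): 2023-03-08 17:53 UTC ≤ query < +∞
22·60 + 27 + 300 = 1647 min
1647 = 1·1440 + 207; 207 = 3·60 + 27 → 03:27, 2023-04-03 + 1 day = 2023-04-04
→ 2023-04-04 03:27 CTN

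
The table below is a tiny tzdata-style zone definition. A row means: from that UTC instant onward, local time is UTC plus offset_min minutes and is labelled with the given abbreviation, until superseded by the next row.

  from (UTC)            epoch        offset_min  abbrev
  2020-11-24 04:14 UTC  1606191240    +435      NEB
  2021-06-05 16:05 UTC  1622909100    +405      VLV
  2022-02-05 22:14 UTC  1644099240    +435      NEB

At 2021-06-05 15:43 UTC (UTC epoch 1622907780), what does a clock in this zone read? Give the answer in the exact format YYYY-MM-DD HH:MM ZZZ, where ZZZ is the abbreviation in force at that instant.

Query: 2021-06-05 15:43 UTC
Rule 1/3 (NEB, +07:15): 2020-11-24 04:14 UTC ≤ query < 2021-06-05 16:05 UTC
15·60 + 43 + 435 = 1378 min
1378 = 0·1440 + 1378; 1378 = 22·60 + 58 → 22:58, same day
→ 2021-06-05 22:58 NEB

2021-06-05 22:58 NEB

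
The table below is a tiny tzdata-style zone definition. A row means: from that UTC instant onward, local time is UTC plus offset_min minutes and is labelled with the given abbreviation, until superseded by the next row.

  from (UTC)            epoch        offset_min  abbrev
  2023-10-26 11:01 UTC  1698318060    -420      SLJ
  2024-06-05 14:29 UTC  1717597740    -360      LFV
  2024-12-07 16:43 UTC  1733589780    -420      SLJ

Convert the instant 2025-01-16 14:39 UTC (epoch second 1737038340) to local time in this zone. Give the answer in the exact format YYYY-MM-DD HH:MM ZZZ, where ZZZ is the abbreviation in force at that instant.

Query: 2025-01-16 14:39 UTC
Rule 3/3 (SLJ, -07:00): 2024-12-07 16:43 UTC ≤ query < +∞
14·60 + 39 - 420 = 459 min
459 = 0·1440 + 459; 459 = 7·60 + 39 → 07:39, same day
→ 2025-01-16 07:39 SLJ

2025-01-16 07:39 SLJ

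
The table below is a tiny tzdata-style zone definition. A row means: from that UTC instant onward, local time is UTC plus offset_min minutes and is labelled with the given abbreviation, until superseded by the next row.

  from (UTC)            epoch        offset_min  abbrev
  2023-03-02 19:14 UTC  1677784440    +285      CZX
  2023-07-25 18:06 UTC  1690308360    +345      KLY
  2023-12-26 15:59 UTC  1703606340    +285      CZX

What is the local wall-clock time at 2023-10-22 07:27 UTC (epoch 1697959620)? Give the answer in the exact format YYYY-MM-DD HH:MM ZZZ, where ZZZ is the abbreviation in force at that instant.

2023-10-22 13:12 KLY

Query: 2023-10-22 07:27 UTC
Rule 2/3 (KLY, +05:45): 2023-07-25 18:06 UTC ≤ query < 2023-12-26 15:59 UTC
7·60 + 27 + 345 = 792 min
792 = 0·1440 + 792; 792 = 13·60 + 12 → 13:12, same day
→ 2023-10-22 13:12 KLY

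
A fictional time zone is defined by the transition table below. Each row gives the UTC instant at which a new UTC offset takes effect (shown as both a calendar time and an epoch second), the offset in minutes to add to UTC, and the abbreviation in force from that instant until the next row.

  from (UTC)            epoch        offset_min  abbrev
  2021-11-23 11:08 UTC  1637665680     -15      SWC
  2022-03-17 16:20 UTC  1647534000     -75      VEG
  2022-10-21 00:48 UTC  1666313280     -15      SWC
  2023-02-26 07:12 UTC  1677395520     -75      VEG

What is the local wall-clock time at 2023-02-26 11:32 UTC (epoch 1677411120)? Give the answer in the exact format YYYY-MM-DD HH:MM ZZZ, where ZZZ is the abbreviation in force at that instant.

2023-02-26 10:17 VEG

Query: 2023-02-26 11:32 UTC
Rule 4/4 (VEG, -01:15): 2023-02-26 07:12 UTC ≤ query < +∞
11·60 + 32 - 75 = 617 min
617 = 0·1440 + 617; 617 = 10·60 + 17 → 10:17, same day
→ 2023-02-26 10:17 VEG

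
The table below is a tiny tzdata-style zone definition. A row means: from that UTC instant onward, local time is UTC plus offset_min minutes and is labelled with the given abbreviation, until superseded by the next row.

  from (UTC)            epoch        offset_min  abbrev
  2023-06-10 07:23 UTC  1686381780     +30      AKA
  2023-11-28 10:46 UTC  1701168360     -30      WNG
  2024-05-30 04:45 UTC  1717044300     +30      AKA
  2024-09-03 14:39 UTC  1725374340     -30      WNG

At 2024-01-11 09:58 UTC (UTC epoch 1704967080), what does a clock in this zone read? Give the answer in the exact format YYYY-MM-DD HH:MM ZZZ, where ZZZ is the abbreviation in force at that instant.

2024-01-11 09:28 WNG

Query: 2024-01-11 09:58 UTC
Rule 2/4 (WNG, -00:30): 2023-11-28 10:46 UTC ≤ query < 2024-05-30 04:45 UTC
9·60 + 58 - 30 = 568 min
568 = 0·1440 + 568; 568 = 9·60 + 28 → 09:28, same day
→ 2024-01-11 09:28 WNG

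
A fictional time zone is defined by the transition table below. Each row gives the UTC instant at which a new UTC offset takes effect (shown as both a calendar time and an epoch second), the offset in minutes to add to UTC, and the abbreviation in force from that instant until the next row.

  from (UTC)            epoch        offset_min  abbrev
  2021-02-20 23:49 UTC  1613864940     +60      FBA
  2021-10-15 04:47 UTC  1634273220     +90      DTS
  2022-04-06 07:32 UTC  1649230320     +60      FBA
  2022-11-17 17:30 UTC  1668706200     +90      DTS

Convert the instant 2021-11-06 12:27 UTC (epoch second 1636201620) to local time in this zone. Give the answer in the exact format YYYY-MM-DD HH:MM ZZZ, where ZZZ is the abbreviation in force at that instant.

Query: 2021-11-06 12:27 UTC
Rule 2/4 (DTS, +01:30): 2021-10-15 04:47 UTC ≤ query < 2022-04-06 07:32 UTC
12·60 + 27 + 90 = 837 min
837 = 0·1440 + 837; 837 = 13·60 + 57 → 13:57, same day
→ 2021-11-06 13:57 DTS

2021-11-06 13:57 DTS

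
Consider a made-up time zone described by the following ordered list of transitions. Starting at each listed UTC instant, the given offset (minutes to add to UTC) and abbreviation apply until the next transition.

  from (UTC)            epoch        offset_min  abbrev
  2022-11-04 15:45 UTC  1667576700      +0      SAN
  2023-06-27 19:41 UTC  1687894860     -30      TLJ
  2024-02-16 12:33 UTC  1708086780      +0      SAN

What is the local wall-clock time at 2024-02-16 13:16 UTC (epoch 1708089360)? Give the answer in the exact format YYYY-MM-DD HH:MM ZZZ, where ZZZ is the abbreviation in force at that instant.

Query: 2024-02-16 13:16 UTC
Rule 3/3 (SAN, +00:00): 2024-02-16 12:33 UTC ≤ query < +∞
13·60 + 16 + 0 = 796 min
796 = 0·1440 + 796; 796 = 13·60 + 16 → 13:16, same day
→ 2024-02-16 13:16 SAN

2024-02-16 13:16 SAN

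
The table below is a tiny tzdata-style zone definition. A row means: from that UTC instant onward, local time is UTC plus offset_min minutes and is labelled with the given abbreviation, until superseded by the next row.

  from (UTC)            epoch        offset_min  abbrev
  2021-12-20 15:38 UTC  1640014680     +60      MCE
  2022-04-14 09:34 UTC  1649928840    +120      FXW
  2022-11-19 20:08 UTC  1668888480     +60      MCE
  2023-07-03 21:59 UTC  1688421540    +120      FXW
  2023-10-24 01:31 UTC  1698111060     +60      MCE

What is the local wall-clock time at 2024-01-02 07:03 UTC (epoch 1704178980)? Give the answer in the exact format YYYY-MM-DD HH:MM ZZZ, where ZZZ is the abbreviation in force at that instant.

2024-01-02 08:03 MCE

Query: 2024-01-02 07:03 UTC
Rule 5/5 (MCE, +01:00): 2023-10-24 01:31 UTC ≤ query < +∞
7·60 + 3 + 60 = 483 min
483 = 0·1440 + 483; 483 = 8·60 + 3 → 08:03, same day
→ 2024-01-02 08:03 MCE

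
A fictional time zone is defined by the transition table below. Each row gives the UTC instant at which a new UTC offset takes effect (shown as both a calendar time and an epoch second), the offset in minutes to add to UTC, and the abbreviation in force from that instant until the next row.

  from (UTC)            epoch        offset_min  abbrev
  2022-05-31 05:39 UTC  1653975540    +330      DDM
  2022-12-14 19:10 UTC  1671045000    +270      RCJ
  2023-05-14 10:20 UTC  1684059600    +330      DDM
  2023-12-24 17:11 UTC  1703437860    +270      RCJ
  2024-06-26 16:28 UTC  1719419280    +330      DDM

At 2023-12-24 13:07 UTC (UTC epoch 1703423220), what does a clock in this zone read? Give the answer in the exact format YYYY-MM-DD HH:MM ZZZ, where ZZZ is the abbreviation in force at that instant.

Query: 2023-12-24 13:07 UTC
Rule 3/5 (DDM, +05:30): 2023-05-14 10:20 UTC ≤ query < 2023-12-24 17:11 UTC
13·60 + 7 + 330 = 1117 min
1117 = 0·1440 + 1117; 1117 = 18·60 + 37 → 18:37, same day
→ 2023-12-24 18:37 DDM

2023-12-24 18:37 DDM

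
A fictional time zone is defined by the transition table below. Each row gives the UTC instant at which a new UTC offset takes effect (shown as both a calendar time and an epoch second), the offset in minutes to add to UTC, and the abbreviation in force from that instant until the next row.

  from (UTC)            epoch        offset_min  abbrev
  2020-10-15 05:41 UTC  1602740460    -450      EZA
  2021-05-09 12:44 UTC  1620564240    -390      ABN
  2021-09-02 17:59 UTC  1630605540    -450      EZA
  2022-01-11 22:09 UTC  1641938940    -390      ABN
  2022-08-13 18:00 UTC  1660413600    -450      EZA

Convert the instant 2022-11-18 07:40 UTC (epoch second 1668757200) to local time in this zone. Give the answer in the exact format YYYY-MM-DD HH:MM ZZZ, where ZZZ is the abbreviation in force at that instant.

2022-11-18 00:10 EZA

Query: 2022-11-18 07:40 UTC
Rule 5/5 (EZA, -07:30): 2022-08-13 18:00 UTC ≤ query < +∞
7·60 + 40 - 450 = 10 min
10 = 0·1440 + 10; 10 = 0·60 + 10 → 00:10, same day
→ 2022-11-18 00:10 EZA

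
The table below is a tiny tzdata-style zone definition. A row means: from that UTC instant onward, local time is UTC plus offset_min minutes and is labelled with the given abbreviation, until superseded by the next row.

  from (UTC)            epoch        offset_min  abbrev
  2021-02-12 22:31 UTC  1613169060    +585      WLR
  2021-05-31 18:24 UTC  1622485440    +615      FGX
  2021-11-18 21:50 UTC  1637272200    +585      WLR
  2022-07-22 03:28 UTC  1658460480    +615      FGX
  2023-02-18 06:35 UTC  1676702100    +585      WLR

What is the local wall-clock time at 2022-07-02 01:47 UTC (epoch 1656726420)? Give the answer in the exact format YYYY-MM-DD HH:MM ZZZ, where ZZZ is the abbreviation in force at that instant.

Query: 2022-07-02 01:47 UTC
Rule 3/5 (WLR, +09:45): 2021-11-18 21:50 UTC ≤ query < 2022-07-22 03:28 UTC
1·60 + 47 + 585 = 692 min
692 = 0·1440 + 692; 692 = 11·60 + 32 → 11:32, same day
→ 2022-07-02 11:32 WLR

2022-07-02 11:32 WLR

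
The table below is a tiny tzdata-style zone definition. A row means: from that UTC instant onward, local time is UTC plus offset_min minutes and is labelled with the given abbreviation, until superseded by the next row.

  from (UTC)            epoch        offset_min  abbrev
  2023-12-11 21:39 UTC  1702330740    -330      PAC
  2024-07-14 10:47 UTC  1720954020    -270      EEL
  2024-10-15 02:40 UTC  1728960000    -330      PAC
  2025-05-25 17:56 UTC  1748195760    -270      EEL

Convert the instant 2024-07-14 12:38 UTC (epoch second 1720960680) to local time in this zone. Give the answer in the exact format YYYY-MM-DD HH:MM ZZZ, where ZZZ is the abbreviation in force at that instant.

Query: 2024-07-14 12:38 UTC
Rule 2/4 (EEL, -04:30): 2024-07-14 10:47 UTC ≤ query < 2024-10-15 02:40 UTC
12·60 + 38 - 270 = 488 min
488 = 0·1440 + 488; 488 = 8·60 + 8 → 08:08, same day
→ 2024-07-14 08:08 EEL

2024-07-14 08:08 EEL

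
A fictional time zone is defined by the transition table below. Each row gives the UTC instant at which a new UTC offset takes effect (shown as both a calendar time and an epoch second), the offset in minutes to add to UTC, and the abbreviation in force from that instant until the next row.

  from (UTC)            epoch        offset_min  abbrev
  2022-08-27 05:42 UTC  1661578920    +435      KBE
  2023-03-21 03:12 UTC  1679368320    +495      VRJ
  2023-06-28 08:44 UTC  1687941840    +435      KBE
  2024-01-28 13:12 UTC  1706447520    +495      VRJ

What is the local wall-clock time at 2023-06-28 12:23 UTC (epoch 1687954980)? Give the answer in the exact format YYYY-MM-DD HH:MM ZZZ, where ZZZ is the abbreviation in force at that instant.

2023-06-28 19:38 KBE

Query: 2023-06-28 12:23 UTC
Rule 3/4 (KBE, +07:15): 2023-06-28 08:44 UTC ≤ query < 2024-01-28 13:12 UTC
12·60 + 23 + 435 = 1178 min
1178 = 0·1440 + 1178; 1178 = 19·60 + 38 → 19:38, same day
→ 2023-06-28 19:38 KBE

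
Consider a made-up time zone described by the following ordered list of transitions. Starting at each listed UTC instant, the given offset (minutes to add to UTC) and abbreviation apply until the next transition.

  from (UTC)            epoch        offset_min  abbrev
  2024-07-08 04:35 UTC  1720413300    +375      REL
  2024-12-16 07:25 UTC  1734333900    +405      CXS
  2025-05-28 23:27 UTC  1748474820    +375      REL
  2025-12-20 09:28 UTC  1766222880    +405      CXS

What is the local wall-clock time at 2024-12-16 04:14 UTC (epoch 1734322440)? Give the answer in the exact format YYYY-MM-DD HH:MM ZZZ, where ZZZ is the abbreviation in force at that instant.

Query: 2024-12-16 04:14 UTC
Rule 1/4 (REL, +06:15): 2024-07-08 04:35 UTC ≤ query < 2024-12-16 07:25 UTC
4·60 + 14 + 375 = 629 min
629 = 0·1440 + 629; 629 = 10·60 + 29 → 10:29, same day
→ 2024-12-16 10:29 REL

2024-12-16 10:29 REL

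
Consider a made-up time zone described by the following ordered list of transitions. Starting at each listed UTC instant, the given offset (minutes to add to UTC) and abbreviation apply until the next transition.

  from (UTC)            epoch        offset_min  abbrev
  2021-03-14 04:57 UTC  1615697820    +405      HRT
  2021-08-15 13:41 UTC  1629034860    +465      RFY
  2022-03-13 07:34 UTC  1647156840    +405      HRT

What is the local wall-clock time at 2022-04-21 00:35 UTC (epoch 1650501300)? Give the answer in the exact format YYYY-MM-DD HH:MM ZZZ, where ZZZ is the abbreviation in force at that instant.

Query: 2022-04-21 00:35 UTC
Rule 3/3 (HRT, +06:45): 2022-03-13 07:34 UTC ≤ query < +∞
0·60 + 35 + 405 = 440 min
440 = 0·1440 + 440; 440 = 7·60 + 20 → 07:20, same day
→ 2022-04-21 07:20 HRT

2022-04-21 07:20 HRT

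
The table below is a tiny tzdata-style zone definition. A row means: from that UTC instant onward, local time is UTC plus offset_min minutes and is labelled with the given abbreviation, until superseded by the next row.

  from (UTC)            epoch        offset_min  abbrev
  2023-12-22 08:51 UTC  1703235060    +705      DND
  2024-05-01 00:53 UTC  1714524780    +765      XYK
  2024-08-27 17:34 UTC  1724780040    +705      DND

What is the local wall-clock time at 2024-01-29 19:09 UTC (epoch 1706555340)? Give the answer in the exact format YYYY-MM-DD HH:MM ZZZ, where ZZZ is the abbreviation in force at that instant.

2024-01-30 06:54 DND

Query: 2024-01-29 19:09 UTC
Rule 1/3 (DND, +11:45): 2023-12-22 08:51 UTC ≤ query < 2024-05-01 00:53 UTC
19·60 + 9 + 705 = 1854 min
1854 = 1·1440 + 414; 414 = 6·60 + 54 → 06:54, 2024-01-29 + 1 day = 2024-01-30
→ 2024-01-30 06:54 DND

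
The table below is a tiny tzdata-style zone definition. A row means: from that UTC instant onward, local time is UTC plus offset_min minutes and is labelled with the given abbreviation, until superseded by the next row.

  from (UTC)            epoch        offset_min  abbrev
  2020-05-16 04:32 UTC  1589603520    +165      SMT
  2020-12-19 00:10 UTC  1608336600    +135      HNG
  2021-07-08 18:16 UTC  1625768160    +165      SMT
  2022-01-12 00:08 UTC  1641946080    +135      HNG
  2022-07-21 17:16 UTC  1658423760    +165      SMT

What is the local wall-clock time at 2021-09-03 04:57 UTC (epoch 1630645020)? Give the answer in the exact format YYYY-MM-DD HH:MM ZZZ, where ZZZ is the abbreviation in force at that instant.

Query: 2021-09-03 04:57 UTC
Rule 3/5 (SMT, +02:45): 2021-07-08 18:16 UTC ≤ query < 2022-01-12 00:08 UTC
4·60 + 57 + 165 = 462 min
462 = 0·1440 + 462; 462 = 7·60 + 42 → 07:42, same day
→ 2021-09-03 07:42 SMT

2021-09-03 07:42 SMT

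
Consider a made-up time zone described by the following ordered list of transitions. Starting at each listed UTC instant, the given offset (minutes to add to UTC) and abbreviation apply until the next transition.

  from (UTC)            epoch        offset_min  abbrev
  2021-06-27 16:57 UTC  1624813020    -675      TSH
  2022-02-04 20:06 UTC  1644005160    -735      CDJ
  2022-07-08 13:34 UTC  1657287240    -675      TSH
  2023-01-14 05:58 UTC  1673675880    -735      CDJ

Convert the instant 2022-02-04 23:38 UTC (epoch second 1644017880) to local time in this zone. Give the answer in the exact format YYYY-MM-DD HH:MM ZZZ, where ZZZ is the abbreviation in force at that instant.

2022-02-04 11:23 CDJ

Query: 2022-02-04 23:38 UTC
Rule 2/4 (CDJ, -12:15): 2022-02-04 20:06 UTC ≤ query < 2022-07-08 13:34 UTC
23·60 + 38 - 735 = 683 min
683 = 0·1440 + 683; 683 = 11·60 + 23 → 11:23, same day
→ 2022-02-04 11:23 CDJ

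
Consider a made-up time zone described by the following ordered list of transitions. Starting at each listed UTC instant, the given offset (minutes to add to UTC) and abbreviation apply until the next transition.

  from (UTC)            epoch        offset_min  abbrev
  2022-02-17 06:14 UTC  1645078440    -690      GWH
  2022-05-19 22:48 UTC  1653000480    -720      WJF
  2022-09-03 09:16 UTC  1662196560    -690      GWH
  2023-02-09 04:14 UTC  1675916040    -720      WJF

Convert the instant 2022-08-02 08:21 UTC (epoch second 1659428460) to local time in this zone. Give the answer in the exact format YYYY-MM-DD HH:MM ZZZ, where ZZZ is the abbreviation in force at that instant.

Query: 2022-08-02 08:21 UTC
Rule 2/4 (WJF, -12:00): 2022-05-19 22:48 UTC ≤ query < 2022-09-03 09:16 UTC
8·60 + 21 - 720 = -219 min
-219 = -1·1440 + 1221; 1221 = 20·60 + 21 → 20:21, 2022-08-02 - 1 day = 2022-08-01
→ 2022-08-01 20:21 WJF

2022-08-01 20:21 WJF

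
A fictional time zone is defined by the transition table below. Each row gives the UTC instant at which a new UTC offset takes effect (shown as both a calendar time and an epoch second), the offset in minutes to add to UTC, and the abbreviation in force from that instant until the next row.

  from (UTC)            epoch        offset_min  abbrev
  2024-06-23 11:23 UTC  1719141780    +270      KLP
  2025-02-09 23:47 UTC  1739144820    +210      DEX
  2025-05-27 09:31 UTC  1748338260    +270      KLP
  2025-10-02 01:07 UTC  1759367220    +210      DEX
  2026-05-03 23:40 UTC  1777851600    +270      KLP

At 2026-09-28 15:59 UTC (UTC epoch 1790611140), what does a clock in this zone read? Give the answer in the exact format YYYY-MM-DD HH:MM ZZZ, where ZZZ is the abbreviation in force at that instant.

Query: 2026-09-28 15:59 UTC
Rule 5/5 (KLP, +04:30): 2026-05-03 23:40 UTC ≤ query < +∞
15·60 + 59 + 270 = 1229 min
1229 = 0·1440 + 1229; 1229 = 20·60 + 29 → 20:29, same day
→ 2026-09-28 20:29 KLP

2026-09-28 20:29 KLP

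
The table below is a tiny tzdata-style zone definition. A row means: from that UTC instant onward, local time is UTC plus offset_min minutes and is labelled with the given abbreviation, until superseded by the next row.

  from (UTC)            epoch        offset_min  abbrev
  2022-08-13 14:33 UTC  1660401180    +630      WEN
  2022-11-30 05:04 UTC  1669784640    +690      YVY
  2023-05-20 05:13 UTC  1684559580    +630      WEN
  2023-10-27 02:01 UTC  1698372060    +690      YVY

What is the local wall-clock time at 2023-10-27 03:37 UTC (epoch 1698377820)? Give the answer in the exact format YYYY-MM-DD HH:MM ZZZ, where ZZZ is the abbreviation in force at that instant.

2023-10-27 15:07 YVY

Query: 2023-10-27 03:37 UTC
Rule 4/4 (YVY, +11:30): 2023-10-27 02:01 UTC ≤ query < +∞
3·60 + 37 + 690 = 907 min
907 = 0·1440 + 907; 907 = 15·60 + 7 → 15:07, same day
→ 2023-10-27 15:07 YVY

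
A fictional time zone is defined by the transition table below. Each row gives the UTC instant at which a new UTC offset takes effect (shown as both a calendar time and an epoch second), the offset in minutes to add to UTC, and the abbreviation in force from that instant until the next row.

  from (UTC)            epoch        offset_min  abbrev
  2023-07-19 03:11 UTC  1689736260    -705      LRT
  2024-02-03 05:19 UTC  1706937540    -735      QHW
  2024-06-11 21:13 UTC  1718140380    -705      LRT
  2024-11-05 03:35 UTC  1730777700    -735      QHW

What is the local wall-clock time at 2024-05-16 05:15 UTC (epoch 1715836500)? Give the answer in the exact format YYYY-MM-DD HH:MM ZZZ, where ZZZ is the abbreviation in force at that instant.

2024-05-15 17:00 QHW

Query: 2024-05-16 05:15 UTC
Rule 2/4 (QHW, -12:15): 2024-02-03 05:19 UTC ≤ query < 2024-06-11 21:13 UTC
5·60 + 15 - 735 = -420 min
-420 = -1·1440 + 1020; 1020 = 17·60 + 0 → 17:00, 2024-05-16 - 1 day = 2024-05-15
→ 2024-05-15 17:00 QHW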